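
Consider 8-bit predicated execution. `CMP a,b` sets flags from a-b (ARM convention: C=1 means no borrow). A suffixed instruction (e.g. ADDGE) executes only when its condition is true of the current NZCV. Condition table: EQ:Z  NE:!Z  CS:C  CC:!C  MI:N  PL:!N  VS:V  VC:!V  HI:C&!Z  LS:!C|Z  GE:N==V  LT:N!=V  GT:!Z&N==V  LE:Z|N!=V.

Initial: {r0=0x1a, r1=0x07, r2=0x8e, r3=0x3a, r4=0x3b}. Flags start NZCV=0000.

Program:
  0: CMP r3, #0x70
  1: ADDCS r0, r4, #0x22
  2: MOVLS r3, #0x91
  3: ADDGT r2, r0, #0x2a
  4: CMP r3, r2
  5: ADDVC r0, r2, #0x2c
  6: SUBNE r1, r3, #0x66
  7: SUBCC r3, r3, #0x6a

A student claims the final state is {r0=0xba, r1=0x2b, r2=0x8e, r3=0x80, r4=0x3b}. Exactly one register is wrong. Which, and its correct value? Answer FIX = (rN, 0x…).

FIX = (r3, 0x91)

[0] flags=1000 → (cmp)
[1] flags=1000 CS?F → skip
[2] flags=1000 LS?T → r3=0x91
[3] flags=1000 GT?F → skip
[4] flags=0010 → (cmp)
[5] flags=0010 VC?T → r0=0xba
[6] flags=0010 NE?T → r1=0x2b
[7] flags=0010 CC?F → skip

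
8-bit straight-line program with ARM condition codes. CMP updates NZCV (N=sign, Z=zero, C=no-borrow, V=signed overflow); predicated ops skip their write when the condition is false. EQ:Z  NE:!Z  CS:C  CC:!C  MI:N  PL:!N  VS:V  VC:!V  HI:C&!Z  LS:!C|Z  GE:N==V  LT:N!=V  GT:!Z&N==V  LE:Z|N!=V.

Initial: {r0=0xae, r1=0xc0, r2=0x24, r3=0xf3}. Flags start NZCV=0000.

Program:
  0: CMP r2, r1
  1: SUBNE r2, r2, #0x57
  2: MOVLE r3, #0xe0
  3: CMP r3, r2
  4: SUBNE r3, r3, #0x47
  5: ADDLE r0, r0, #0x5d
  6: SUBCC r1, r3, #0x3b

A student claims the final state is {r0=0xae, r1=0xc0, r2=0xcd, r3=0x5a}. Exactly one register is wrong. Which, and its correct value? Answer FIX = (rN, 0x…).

[0] flags=0000 → (cmp)
[1] flags=0000 NE?T → r2=0xcd
[2] flags=0000 LE?F → skip
[3] flags=0010 → (cmp)
[4] flags=0010 NE?T → r3=0xac
[5] flags=0010 LE?F → skip
[6] flags=0010 CC?F → skip

FIX = (r3, 0xac)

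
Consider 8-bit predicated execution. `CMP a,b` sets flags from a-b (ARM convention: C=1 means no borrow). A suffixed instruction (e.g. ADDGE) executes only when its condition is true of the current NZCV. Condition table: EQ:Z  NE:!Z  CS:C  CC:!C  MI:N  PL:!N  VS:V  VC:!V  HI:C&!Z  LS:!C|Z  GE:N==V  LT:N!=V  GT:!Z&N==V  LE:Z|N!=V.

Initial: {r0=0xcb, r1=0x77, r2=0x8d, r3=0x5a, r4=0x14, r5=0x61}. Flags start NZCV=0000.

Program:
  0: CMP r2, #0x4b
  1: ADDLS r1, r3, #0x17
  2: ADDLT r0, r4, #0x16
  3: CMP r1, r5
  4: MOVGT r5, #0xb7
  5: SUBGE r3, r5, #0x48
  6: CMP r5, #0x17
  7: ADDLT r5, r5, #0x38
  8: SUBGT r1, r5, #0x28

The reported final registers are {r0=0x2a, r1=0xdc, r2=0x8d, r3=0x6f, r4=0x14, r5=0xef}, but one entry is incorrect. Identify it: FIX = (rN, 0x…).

FIX = (r1, 0x77)

0: ✓ CMP  NZCV=0011
1: · ADDLS
2: ✓ ADDLT  r0←0x2a
3: ✓ CMP  NZCV=0010
4: ✓ MOVGT  r5←0xb7
5: ✓ SUBGE  r3←0x6f
6: ✓ CMP  NZCV=1010
7: ✓ ADDLT  r5←0xef
8: · SUBGT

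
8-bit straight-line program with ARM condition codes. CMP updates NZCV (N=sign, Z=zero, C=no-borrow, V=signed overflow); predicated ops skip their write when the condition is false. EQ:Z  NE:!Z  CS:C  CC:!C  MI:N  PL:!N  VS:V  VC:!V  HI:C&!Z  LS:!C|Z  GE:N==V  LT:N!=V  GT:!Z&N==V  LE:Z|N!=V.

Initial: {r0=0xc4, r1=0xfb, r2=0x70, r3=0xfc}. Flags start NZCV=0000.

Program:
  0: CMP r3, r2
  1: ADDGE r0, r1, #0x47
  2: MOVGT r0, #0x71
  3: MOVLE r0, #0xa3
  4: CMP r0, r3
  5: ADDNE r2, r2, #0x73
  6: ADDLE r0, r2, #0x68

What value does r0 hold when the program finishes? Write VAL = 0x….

[0] flags=1010 → (cmp)
[1] flags=1010 GE?F → skip
[2] flags=1010 GT?F → skip
[3] flags=1010 LE?T → r0=0xa3
[4] flags=1000 → (cmp)
[5] flags=1000 NE?T → r2=0xe3
[6] flags=1000 LE?T → r0=0x4b

VAL = 0x4b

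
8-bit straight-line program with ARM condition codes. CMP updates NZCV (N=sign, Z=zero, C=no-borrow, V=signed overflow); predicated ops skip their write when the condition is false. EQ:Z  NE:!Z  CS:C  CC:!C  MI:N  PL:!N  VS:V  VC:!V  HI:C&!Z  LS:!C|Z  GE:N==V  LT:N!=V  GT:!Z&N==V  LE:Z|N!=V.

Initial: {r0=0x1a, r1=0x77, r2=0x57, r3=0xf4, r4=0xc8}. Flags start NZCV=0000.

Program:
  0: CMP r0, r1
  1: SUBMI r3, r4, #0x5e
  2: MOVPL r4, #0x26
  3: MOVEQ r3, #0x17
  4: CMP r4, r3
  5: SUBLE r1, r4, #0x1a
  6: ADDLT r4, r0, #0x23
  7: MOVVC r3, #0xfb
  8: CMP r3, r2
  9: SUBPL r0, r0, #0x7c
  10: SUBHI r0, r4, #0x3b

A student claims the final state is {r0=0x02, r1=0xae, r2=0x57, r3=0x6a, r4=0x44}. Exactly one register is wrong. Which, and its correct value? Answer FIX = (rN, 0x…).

FIX = (r4, 0x3d)

[0] flags=1000 → (cmp)
[1] flags=1000 MI?T → r3=0x6a
[2] flags=1000 PL?F → skip
[3] flags=1000 EQ?F → skip
[4] flags=0011 → (cmp)
[5] flags=0011 LE?T → r1=0xae
[6] flags=0011 LT?T → r4=0x3d
[7] flags=0011 VC?F → skip
[8] flags=0010 → (cmp)
[9] flags=0010 PL?T → r0=0x9e
[10] flags=0010 HI?T → r0=0x02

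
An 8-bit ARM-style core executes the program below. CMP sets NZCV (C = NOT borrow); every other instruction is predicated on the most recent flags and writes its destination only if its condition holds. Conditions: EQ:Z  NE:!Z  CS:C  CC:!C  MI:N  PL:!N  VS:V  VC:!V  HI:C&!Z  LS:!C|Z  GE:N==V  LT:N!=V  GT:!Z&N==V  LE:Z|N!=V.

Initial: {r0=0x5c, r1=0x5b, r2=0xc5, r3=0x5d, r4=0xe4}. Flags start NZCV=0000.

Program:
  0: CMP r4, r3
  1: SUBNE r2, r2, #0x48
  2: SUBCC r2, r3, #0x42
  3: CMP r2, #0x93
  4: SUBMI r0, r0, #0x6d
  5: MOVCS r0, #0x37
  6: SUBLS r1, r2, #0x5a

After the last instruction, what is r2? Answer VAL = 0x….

0: ✓ CMP  NZCV=1010
1: ✓ SUBNE  r2←0x7d
2: · SUBCC
3: ✓ CMP  NZCV=1001
4: ✓ SUBMI  r0←0xef
5: · MOVCS
6: ✓ SUBLS  r1←0x23

VAL = 0x7d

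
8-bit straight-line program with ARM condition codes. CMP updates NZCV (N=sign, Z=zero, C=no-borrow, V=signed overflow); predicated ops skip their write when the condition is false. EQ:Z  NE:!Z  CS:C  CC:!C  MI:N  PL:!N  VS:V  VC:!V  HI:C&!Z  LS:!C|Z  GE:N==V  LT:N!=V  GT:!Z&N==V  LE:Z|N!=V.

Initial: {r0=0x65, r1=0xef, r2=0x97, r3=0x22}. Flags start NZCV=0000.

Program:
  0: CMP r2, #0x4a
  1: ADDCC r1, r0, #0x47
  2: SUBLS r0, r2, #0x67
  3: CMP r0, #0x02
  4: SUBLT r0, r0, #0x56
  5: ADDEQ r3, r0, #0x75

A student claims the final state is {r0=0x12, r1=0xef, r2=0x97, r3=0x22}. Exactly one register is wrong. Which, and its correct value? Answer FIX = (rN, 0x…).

[0] flags=0011 → (cmp)
[1] flags=0011 CC?F → skip
[2] flags=0011 LS?F → skip
[3] flags=0010 → (cmp)
[4] flags=0010 LT?F → skip
[5] flags=0010 EQ?F → skip

FIX = (r0, 0x65)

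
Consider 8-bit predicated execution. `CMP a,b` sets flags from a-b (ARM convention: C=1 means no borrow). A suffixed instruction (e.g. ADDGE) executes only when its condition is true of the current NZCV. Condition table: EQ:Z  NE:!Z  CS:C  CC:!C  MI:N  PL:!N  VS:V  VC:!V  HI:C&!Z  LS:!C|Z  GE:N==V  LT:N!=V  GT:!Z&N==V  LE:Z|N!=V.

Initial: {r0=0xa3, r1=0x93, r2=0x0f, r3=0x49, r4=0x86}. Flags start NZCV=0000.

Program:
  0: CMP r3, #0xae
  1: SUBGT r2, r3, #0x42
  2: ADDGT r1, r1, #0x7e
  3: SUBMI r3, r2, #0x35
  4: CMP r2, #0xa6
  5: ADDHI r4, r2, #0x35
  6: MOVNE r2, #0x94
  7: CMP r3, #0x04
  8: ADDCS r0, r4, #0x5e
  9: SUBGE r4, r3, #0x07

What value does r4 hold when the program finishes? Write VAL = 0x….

VAL = 0x86

0: ✓ CMP  NZCV=1001
1: ✓ SUBGT  r2←0x07
2: ✓ ADDGT  r1←0x11
3: ✓ SUBMI  r3←0xd2
4: ✓ CMP  NZCV=0000
5: · ADDHI
6: ✓ MOVNE  r2←0x94
7: ✓ CMP  NZCV=1010
8: ✓ ADDCS  r0←0xe4
9: · SUBGE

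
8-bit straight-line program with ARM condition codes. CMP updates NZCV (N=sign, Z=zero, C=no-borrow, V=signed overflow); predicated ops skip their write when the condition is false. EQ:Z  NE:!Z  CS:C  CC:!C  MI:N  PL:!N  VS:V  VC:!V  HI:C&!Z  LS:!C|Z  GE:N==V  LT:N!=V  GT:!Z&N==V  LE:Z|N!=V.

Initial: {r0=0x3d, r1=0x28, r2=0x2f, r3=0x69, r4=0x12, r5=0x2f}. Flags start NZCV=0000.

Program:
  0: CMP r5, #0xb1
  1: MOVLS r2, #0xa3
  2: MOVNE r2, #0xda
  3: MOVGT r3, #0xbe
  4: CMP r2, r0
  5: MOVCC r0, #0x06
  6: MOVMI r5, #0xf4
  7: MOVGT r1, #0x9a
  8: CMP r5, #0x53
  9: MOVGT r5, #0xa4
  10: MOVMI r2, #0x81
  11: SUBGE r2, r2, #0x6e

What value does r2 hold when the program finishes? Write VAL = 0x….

[0] flags=0000 → (cmp)
[1] flags=0000 LS?T → r2=0xa3
[2] flags=0000 NE?T → r2=0xda
[3] flags=0000 GT?T → r3=0xbe
[4] flags=1010 → (cmp)
[5] flags=1010 CC?F → skip
[6] flags=1010 MI?T → r5=0xf4
[7] flags=1010 GT?F → skip
[8] flags=1010 → (cmp)
[9] flags=1010 GT?F → skip
[10] flags=1010 MI?T → r2=0x81
[11] flags=1010 GE?F → skip

VAL = 0x81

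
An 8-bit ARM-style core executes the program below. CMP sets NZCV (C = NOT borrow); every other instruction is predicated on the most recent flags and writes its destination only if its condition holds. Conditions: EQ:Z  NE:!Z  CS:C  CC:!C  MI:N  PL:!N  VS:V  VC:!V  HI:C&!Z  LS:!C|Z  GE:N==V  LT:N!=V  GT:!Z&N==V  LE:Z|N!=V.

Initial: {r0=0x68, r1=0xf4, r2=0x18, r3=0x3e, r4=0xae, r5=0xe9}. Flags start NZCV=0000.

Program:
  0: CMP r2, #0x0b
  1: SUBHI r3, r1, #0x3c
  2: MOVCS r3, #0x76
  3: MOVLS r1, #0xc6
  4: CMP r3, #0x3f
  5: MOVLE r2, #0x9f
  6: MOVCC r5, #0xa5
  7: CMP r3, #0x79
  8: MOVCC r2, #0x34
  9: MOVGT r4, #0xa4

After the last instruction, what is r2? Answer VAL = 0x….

VAL = 0x34

0: ✓ CMP  NZCV=0010
1: ✓ SUBHI  r3←0xb8
2: ✓ MOVCS  r3←0x76
3: · MOVLS
4: ✓ CMP  NZCV=0010
5: · MOVLE
6: · MOVCC
7: ✓ CMP  NZCV=1000
8: ✓ MOVCC  r2←0x34
9: · MOVGT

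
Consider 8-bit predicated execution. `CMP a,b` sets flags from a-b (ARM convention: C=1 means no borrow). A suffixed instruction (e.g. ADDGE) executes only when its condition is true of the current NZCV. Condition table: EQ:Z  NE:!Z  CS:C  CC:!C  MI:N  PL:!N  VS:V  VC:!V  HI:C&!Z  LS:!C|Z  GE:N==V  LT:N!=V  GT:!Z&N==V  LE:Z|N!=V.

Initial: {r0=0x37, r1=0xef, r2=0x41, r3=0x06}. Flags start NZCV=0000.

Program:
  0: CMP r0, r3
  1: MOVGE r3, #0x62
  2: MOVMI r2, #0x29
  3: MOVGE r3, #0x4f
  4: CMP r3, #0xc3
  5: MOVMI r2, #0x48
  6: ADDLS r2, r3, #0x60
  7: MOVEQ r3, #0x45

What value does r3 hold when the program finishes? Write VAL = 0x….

0: ✓ CMP  NZCV=0010
1: ✓ MOVGE  r3←0x62
2: · MOVMI
3: ✓ MOVGE  r3←0x4f
4: ✓ CMP  NZCV=1001
5: ✓ MOVMI  r2←0x48
6: ✓ ADDLS  r2←0xaf
7: · MOVEQ

VAL = 0x4f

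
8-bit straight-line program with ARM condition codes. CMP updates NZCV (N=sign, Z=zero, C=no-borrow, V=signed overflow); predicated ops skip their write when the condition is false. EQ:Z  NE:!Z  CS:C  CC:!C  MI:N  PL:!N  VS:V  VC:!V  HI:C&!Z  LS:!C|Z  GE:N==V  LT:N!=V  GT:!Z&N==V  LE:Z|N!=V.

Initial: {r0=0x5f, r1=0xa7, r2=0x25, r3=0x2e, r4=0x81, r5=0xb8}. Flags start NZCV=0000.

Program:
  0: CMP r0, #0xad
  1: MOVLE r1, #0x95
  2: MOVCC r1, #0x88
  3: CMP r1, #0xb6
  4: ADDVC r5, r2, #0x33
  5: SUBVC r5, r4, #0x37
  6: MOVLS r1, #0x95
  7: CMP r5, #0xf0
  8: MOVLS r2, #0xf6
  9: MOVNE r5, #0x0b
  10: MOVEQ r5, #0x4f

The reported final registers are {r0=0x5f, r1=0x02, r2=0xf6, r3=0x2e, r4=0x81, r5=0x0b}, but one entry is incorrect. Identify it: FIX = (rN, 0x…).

FIX = (r1, 0x95)

[0] flags=1001 → (cmp)
[1] flags=1001 LE?F → skip
[2] flags=1001 CC?T → r1=0x88
[3] flags=1000 → (cmp)
[4] flags=1000 VC?T → r5=0x58
[5] flags=1000 VC?T → r5=0x4a
[6] flags=1000 LS?T → r1=0x95
[7] flags=0000 → (cmp)
[8] flags=0000 LS?T → r2=0xf6
[9] flags=0000 NE?T → r5=0x0b
[10] flags=0000 EQ?F → skip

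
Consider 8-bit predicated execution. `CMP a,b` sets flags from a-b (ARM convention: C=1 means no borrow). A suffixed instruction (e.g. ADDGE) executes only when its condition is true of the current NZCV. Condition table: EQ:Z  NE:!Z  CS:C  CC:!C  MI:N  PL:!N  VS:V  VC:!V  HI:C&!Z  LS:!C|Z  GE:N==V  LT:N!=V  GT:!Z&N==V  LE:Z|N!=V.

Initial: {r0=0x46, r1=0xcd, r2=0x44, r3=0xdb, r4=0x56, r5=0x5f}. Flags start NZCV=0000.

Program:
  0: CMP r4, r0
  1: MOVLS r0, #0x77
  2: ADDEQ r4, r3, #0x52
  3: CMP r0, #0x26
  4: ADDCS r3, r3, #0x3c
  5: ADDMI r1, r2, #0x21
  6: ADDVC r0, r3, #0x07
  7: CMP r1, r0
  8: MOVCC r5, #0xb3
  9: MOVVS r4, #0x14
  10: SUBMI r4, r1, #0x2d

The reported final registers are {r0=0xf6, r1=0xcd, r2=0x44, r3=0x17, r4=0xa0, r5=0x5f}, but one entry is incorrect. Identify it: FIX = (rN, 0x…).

[0] flags=0010 → (cmp)
[1] flags=0010 LS?F → skip
[2] flags=0010 EQ?F → skip
[3] flags=0010 → (cmp)
[4] flags=0010 CS?T → r3=0x17
[5] flags=0010 MI?F → skip
[6] flags=0010 VC?T → r0=0x1e
[7] flags=1010 → (cmp)
[8] flags=1010 CC?F → skip
[9] flags=1010 VS?F → skip
[10] flags=1010 MI?T → r4=0xa0

FIX = (r0, 0x1e)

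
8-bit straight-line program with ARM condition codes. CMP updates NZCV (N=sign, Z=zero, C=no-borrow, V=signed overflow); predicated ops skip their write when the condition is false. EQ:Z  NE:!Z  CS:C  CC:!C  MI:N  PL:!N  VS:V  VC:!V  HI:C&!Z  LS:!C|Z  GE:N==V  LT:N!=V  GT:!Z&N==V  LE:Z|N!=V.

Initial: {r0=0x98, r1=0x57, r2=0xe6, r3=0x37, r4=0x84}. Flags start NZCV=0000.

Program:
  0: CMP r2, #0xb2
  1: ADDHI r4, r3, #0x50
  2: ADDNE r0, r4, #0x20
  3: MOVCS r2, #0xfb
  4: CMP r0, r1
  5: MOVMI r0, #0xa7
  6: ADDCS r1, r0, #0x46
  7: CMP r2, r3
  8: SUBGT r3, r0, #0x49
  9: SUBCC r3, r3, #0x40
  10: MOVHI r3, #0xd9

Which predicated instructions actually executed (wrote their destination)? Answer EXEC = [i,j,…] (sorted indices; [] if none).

EXEC = [1,2,3,6,10]

[0] flags=0010 → (cmp)
[1] flags=0010 HI?T → r4=0x87
[2] flags=0010 NE?T → r0=0xa7
[3] flags=0010 CS?T → r2=0xfb
[4] flags=0011 → (cmp)
[5] flags=0011 MI?F → skip
[6] flags=0011 CS?T → r1=0xed
[7] flags=1010 → (cmp)
[8] flags=1010 GT?F → skip
[9] flags=1010 CC?F → skip
[10] flags=1010 HI?T → r3=0xd9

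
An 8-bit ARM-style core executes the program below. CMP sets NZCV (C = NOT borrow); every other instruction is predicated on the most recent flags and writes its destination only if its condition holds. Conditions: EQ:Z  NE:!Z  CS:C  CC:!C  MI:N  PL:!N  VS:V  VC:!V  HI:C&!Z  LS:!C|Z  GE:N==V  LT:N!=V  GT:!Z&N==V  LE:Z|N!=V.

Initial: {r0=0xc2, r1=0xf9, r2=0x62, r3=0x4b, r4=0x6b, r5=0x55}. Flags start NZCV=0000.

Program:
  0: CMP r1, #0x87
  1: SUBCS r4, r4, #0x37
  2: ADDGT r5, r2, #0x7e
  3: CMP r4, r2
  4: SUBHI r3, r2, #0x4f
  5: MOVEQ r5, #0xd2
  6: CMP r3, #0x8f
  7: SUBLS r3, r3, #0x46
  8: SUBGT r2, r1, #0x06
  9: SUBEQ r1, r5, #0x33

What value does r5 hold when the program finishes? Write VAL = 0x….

[0] flags=0010 → (cmp)
[1] flags=0010 CS?T → r4=0x34
[2] flags=0010 GT?T → r5=0xe0
[3] flags=1000 → (cmp)
[4] flags=1000 HI?F → skip
[5] flags=1000 EQ?F → skip
[6] flags=1001 → (cmp)
[7] flags=1001 LS?T → r3=0x05
[8] flags=1001 GT?T → r2=0xf3
[9] flags=1001 EQ?F → skip

VAL = 0xe0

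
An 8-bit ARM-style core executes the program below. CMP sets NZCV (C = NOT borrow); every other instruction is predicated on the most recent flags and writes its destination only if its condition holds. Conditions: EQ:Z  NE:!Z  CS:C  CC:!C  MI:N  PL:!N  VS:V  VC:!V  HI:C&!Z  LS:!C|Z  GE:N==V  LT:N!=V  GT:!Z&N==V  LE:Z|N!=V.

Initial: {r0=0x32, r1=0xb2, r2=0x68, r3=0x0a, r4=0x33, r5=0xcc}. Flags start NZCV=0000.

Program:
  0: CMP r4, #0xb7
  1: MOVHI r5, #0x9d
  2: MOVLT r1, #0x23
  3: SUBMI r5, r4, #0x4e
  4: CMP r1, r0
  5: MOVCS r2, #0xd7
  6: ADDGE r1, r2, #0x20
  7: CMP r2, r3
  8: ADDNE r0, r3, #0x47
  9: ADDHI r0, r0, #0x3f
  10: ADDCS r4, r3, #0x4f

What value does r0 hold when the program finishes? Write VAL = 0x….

0: ✓ CMP  NZCV=0000
1: · MOVHI
2: · MOVLT
3: · SUBMI
4: ✓ CMP  NZCV=1010
5: ✓ MOVCS  r2←0xd7
6: · ADDGE
7: ✓ CMP  NZCV=1010
8: ✓ ADDNE  r0←0x51
9: ✓ ADDHI  r0←0x90
10: ✓ ADDCS  r4←0x59

VAL = 0x90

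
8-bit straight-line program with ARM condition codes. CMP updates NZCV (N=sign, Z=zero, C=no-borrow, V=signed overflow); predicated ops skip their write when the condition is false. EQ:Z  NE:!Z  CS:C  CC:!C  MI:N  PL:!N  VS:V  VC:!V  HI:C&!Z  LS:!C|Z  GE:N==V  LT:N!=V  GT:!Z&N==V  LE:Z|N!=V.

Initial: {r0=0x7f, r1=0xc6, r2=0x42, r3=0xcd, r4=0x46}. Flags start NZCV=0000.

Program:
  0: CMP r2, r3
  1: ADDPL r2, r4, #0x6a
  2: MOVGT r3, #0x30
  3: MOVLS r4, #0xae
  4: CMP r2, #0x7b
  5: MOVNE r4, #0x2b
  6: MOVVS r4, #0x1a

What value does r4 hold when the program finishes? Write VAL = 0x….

[0] flags=0000 → (cmp)
[1] flags=0000 PL?T → r2=0xb0
[2] flags=0000 GT?T → r3=0x30
[3] flags=0000 LS?T → r4=0xae
[4] flags=0011 → (cmp)
[5] flags=0011 NE?T → r4=0x2b
[6] flags=0011 VS?T → r4=0x1a

VAL = 0x1a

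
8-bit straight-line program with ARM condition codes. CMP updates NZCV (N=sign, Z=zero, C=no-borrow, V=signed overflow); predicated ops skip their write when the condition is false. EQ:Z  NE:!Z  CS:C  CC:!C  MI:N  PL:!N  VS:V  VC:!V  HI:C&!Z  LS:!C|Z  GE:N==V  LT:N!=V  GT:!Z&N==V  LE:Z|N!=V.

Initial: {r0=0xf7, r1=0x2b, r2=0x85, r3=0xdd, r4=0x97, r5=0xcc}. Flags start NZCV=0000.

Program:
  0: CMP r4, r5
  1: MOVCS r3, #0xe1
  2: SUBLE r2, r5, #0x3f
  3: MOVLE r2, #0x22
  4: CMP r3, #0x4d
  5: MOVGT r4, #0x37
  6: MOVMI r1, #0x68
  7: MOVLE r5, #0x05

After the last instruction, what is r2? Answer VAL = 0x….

0: ✓ CMP  NZCV=1000
1: · MOVCS
2: ✓ SUBLE  r2←0x8d
3: ✓ MOVLE  r2←0x22
4: ✓ CMP  NZCV=1010
5: · MOVGT
6: ✓ MOVMI  r1←0x68
7: ✓ MOVLE  r5←0x05

VAL = 0x22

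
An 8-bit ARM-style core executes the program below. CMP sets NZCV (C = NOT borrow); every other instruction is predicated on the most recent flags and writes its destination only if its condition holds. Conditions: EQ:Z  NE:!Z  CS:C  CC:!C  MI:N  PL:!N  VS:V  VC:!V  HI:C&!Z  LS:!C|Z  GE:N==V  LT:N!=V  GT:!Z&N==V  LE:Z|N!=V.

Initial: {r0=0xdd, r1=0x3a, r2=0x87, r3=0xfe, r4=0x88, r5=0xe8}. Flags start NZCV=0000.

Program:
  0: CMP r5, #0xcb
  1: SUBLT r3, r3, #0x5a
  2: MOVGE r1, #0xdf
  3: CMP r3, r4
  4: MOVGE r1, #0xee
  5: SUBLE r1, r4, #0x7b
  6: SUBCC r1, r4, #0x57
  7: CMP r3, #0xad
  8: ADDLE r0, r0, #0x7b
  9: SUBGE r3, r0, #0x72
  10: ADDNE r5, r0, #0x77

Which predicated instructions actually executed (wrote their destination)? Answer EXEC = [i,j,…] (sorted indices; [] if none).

EXEC = [2,4,9,10]

[0] flags=0010 → (cmp)
[1] flags=0010 LT?F → skip
[2] flags=0010 GE?T → r1=0xdf
[3] flags=0010 → (cmp)
[4] flags=0010 GE?T → r1=0xee
[5] flags=0010 LE?F → skip
[6] flags=0010 CC?F → skip
[7] flags=0010 → (cmp)
[8] flags=0010 LE?F → skip
[9] flags=0010 GE?T → r3=0x6b
[10] flags=0010 NE?T → r5=0x54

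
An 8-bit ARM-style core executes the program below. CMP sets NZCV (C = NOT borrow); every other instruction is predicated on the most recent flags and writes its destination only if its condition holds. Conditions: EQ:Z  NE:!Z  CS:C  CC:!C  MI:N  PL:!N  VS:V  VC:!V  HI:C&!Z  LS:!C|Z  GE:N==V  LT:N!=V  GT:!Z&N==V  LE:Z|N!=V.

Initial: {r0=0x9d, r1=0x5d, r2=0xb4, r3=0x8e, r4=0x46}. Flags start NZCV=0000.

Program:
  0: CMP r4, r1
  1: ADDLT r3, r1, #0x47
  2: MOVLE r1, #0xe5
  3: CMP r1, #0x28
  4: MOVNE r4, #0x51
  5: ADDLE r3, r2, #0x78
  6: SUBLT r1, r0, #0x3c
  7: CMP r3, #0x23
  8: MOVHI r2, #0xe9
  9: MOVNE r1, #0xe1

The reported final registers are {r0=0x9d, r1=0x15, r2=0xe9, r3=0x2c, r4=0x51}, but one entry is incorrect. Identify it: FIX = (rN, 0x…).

0: ✓ CMP  NZCV=1000
1: ✓ ADDLT  r3←0xa4
2: ✓ MOVLE  r1←0xe5
3: ✓ CMP  NZCV=1010
4: ✓ MOVNE  r4←0x51
5: ✓ ADDLE  r3←0x2c
6: ✓ SUBLT  r1←0x61
7: ✓ CMP  NZCV=0010
8: ✓ MOVHI  r2←0xe9
9: ✓ MOVNE  r1←0xe1

FIX = (r1, 0xe1)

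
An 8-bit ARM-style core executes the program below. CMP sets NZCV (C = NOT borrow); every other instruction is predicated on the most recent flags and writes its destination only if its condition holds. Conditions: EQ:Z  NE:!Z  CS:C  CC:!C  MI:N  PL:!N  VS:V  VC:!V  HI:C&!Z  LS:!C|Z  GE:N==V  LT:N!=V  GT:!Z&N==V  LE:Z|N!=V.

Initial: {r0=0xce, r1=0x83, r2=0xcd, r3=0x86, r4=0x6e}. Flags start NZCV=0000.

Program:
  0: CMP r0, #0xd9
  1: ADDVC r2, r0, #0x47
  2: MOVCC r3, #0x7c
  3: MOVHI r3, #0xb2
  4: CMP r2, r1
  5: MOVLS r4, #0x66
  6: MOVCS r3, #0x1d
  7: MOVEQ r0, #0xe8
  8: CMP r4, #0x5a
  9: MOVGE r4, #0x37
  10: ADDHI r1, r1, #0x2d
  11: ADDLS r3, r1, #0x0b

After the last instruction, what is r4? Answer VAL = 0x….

VAL = 0x37

[0] flags=1000 → (cmp)
[1] flags=1000 VC?T → r2=0x15
[2] flags=1000 CC?T → r3=0x7c
[3] flags=1000 HI?F → skip
[4] flags=1001 → (cmp)
[5] flags=1001 LS?T → r4=0x66
[6] flags=1001 CS?F → skip
[7] flags=1001 EQ?F → skip
[8] flags=0010 → (cmp)
[9] flags=0010 GE?T → r4=0x37
[10] flags=0010 HI?T → r1=0xb0
[11] flags=0010 LS?F → skip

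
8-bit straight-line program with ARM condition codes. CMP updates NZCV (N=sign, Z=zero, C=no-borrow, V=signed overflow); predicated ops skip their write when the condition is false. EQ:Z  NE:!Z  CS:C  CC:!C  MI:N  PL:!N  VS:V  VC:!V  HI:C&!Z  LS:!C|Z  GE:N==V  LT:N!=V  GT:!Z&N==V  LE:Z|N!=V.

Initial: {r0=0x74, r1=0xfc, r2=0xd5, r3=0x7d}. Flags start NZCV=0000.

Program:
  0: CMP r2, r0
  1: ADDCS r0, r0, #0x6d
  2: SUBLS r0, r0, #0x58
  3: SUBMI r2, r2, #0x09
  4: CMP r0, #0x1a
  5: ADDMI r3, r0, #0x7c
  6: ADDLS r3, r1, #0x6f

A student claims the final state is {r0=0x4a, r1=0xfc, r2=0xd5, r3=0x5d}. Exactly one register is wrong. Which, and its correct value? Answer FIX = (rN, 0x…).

FIX = (r0, 0xe1)

[0] flags=0011 → (cmp)
[1] flags=0011 CS?T → r0=0xe1
[2] flags=0011 LS?F → skip
[3] flags=0011 MI?F → skip
[4] flags=1010 → (cmp)
[5] flags=1010 MI?T → r3=0x5d
[6] flags=1010 LS?F → skip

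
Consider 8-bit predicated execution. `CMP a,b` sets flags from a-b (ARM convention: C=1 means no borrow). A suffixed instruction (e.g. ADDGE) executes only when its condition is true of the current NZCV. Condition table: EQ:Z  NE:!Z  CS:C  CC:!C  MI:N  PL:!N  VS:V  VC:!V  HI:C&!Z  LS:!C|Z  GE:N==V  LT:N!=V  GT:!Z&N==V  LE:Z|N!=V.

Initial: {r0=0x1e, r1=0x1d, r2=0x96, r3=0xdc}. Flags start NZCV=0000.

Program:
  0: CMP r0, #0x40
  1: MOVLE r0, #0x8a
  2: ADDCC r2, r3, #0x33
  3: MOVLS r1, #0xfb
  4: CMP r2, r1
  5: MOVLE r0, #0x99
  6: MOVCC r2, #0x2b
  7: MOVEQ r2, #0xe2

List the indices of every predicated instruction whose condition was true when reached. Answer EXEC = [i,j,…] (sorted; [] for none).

EXEC = [1,2,3,6]

0: ✓ CMP  NZCV=1000
1: ✓ MOVLE  r0←0x8a
2: ✓ ADDCC  r2←0x0f
3: ✓ MOVLS  r1←0xfb
4: ✓ CMP  NZCV=0000
5: · MOVLE
6: ✓ MOVCC  r2←0x2b
7: · MOVEQ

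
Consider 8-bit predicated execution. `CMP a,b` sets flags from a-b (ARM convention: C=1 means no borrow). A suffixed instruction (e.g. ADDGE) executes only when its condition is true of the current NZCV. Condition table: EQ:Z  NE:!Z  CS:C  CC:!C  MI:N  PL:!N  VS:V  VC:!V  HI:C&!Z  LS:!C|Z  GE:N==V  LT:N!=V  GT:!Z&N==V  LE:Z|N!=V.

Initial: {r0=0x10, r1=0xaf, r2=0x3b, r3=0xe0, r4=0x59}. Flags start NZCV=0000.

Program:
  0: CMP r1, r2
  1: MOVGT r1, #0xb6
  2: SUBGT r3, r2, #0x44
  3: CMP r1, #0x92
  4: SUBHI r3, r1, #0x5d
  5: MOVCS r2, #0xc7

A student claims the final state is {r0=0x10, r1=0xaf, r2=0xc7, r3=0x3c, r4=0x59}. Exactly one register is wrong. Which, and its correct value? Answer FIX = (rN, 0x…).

0: ✓ CMP  NZCV=0011
1: · MOVGT
2: · SUBGT
3: ✓ CMP  NZCV=0010
4: ✓ SUBHI  r3←0x52
5: ✓ MOVCS  r2←0xc7

FIX = (r3, 0x52)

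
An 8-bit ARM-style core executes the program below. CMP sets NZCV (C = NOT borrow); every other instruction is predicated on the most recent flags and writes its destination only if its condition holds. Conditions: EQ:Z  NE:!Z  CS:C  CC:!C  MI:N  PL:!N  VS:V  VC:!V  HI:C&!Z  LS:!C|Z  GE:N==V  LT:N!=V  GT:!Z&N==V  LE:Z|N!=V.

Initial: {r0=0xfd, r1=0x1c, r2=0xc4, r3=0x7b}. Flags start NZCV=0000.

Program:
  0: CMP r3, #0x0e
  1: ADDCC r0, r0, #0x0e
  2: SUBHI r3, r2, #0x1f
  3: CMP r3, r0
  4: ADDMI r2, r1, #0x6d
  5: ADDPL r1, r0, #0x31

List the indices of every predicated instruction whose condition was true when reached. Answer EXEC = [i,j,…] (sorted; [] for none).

0: ✓ CMP  NZCV=0010
1: · ADDCC
2: ✓ SUBHI  r3←0xa5
3: ✓ CMP  NZCV=1000
4: ✓ ADDMI  r2←0x89
5: · ADDPL

EXEC = [2,4]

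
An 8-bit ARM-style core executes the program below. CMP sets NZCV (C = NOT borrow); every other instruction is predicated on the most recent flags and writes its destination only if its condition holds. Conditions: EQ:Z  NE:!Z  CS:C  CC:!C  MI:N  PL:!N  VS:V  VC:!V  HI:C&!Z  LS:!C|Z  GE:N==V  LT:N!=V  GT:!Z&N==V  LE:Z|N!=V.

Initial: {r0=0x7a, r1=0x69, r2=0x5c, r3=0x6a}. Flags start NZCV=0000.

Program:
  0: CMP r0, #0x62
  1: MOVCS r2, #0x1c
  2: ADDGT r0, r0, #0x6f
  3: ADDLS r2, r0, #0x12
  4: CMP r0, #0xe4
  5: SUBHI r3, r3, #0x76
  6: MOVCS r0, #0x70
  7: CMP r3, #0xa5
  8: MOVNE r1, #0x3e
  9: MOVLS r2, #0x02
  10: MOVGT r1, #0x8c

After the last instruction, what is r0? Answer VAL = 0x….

0: ✓ CMP  NZCV=0010
1: ✓ MOVCS  r2←0x1c
2: ✓ ADDGT  r0←0xe9
3: · ADDLS
4: ✓ CMP  NZCV=0010
5: ✓ SUBHI  r3←0xf4
6: ✓ MOVCS  r0←0x70
7: ✓ CMP  NZCV=0010
8: ✓ MOVNE  r1←0x3e
9: · MOVLS
10: ✓ MOVGT  r1←0x8c

VAL = 0x70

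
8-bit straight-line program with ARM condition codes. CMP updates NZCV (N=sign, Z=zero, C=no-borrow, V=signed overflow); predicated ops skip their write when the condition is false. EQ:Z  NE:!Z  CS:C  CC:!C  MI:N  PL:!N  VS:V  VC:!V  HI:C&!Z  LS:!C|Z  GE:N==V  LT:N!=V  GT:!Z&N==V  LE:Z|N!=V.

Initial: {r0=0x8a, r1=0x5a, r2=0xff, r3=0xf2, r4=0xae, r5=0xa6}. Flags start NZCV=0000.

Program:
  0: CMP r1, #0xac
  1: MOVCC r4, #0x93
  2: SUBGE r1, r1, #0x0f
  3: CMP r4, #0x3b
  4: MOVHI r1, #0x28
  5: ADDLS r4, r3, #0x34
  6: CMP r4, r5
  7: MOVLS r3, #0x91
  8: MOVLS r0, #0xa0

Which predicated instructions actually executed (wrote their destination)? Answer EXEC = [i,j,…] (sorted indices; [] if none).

EXEC = [1,2,4,7,8]

[0] flags=1001 → (cmp)
[1] flags=1001 CC?T → r4=0x93
[2] flags=1001 GE?T → r1=0x4b
[3] flags=0011 → (cmp)
[4] flags=0011 HI?T → r1=0x28
[5] flags=0011 LS?F → skip
[6] flags=1000 → (cmp)
[7] flags=1000 LS?T → r3=0x91
[8] flags=1000 LS?T → r0=0xa0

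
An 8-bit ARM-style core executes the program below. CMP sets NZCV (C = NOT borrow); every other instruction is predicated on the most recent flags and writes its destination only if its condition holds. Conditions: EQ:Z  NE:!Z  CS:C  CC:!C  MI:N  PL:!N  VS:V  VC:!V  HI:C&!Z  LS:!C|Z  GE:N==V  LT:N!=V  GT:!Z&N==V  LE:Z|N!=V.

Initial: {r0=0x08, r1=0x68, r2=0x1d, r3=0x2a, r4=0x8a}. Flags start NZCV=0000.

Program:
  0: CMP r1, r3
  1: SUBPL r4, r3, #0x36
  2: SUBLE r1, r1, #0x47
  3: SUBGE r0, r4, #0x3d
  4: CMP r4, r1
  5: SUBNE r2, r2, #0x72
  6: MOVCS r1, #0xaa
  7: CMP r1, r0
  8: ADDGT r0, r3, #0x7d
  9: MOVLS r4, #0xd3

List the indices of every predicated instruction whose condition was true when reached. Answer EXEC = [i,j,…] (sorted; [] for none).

[0] flags=0010 → (cmp)
[1] flags=0010 PL?T → r4=0xf4
[2] flags=0010 LE?F → skip
[3] flags=0010 GE?T → r0=0xb7
[4] flags=1010 → (cmp)
[5] flags=1010 NE?T → r2=0xab
[6] flags=1010 CS?T → r1=0xaa
[7] flags=1000 → (cmp)
[8] flags=1000 GT?F → skip
[9] flags=1000 LS?T → r4=0xd3

EXEC = [1,3,5,6,9]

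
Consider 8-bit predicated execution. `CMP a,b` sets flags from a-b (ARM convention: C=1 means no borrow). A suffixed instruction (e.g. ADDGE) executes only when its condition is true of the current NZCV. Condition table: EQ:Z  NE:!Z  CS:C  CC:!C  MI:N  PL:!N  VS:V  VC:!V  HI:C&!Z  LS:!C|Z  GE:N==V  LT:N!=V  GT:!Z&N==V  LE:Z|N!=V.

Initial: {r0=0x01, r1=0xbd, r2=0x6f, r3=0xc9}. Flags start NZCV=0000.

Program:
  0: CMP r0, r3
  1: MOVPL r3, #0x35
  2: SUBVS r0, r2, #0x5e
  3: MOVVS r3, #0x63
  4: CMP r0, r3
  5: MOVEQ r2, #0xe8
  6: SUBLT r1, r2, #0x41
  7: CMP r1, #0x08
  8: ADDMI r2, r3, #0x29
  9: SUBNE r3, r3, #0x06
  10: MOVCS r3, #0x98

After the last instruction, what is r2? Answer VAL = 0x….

VAL = 0x6f

[0] flags=0000 → (cmp)
[1] flags=0000 PL?T → r3=0x35
[2] flags=0000 VS?F → skip
[3] flags=0000 VS?F → skip
[4] flags=1000 → (cmp)
[5] flags=1000 EQ?F → skip
[6] flags=1000 LT?T → r1=0x2e
[7] flags=0010 → (cmp)
[8] flags=0010 MI?F → skip
[9] flags=0010 NE?T → r3=0x2f
[10] flags=0010 CS?T → r3=0x98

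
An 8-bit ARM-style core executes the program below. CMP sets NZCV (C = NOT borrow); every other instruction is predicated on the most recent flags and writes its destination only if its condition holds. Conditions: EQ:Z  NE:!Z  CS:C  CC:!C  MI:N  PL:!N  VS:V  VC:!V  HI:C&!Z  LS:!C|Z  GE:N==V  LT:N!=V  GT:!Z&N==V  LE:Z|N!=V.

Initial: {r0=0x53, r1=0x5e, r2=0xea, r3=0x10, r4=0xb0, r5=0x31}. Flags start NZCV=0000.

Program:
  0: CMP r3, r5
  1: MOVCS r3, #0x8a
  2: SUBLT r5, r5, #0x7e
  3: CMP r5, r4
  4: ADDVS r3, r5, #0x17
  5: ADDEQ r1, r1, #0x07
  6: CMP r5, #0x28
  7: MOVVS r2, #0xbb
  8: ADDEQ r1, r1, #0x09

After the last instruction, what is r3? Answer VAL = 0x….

0: ✓ CMP  NZCV=1000
1: · MOVCS
2: ✓ SUBLT  r5←0xb3
3: ✓ CMP  NZCV=0010
4: · ADDVS
5: · ADDEQ
6: ✓ CMP  NZCV=1010
7: · MOVVS
8: · ADDEQ

VAL = 0x10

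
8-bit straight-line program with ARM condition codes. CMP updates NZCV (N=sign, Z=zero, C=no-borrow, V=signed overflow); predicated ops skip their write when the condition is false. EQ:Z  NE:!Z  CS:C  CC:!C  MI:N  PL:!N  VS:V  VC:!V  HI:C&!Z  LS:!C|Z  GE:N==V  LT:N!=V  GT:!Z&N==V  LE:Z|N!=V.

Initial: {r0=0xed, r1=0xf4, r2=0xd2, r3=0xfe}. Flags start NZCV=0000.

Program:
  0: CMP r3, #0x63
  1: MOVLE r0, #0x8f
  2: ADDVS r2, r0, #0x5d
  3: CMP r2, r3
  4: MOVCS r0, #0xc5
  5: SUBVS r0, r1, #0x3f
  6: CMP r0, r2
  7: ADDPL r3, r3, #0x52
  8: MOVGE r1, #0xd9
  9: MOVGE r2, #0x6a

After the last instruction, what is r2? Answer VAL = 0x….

[0] flags=1010 → (cmp)
[1] flags=1010 LE?T → r0=0x8f
[2] flags=1010 VS?F → skip
[3] flags=1000 → (cmp)
[4] flags=1000 CS?F → skip
[5] flags=1000 VS?F → skip
[6] flags=1000 → (cmp)
[7] flags=1000 PL?F → skip
[8] flags=1000 GE?F → skip
[9] flags=1000 GE?F → skip

VAL = 0xd2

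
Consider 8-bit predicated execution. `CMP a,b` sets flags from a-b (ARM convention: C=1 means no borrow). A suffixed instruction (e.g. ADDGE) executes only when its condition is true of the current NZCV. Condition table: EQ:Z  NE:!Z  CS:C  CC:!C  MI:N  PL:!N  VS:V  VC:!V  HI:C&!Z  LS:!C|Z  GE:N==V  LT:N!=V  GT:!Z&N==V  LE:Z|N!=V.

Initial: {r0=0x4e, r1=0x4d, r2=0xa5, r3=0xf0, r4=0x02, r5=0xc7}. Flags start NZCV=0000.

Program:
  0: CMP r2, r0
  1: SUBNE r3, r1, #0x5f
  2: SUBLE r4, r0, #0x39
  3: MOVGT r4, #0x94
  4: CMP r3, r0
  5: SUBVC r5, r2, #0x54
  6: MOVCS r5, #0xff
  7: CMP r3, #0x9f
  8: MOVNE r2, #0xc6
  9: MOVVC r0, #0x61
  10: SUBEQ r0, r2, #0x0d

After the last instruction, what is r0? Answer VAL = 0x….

[0] flags=0011 → (cmp)
[1] flags=0011 NE?T → r3=0xee
[2] flags=0011 LE?T → r4=0x15
[3] flags=0011 GT?F → skip
[4] flags=1010 → (cmp)
[5] flags=1010 VC?T → r5=0x51
[6] flags=1010 CS?T → r5=0xff
[7] flags=0010 → (cmp)
[8] flags=0010 NE?T → r2=0xc6
[9] flags=0010 VC?T → r0=0x61
[10] flags=0010 EQ?F → skip

VAL = 0x61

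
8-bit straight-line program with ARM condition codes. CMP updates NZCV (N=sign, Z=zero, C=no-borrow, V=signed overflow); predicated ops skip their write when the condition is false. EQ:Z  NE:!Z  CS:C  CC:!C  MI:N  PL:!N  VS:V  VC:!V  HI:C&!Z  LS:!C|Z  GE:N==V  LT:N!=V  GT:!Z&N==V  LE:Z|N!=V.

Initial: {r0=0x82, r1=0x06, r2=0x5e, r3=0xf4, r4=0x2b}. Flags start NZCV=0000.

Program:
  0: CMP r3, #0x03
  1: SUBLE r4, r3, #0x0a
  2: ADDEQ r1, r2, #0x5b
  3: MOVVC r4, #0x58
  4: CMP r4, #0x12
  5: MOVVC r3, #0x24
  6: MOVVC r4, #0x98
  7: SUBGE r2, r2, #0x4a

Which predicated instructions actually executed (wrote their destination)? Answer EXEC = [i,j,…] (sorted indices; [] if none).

EXEC = [1,3,5,6,7]

[0] flags=1010 → (cmp)
[1] flags=1010 LE?T → r4=0xea
[2] flags=1010 EQ?F → skip
[3] flags=1010 VC?T → r4=0x58
[4] flags=0010 → (cmp)
[5] flags=0010 VC?T → r3=0x24
[6] flags=0010 VC?T → r4=0x98
[7] flags=0010 GE?T → r2=0x14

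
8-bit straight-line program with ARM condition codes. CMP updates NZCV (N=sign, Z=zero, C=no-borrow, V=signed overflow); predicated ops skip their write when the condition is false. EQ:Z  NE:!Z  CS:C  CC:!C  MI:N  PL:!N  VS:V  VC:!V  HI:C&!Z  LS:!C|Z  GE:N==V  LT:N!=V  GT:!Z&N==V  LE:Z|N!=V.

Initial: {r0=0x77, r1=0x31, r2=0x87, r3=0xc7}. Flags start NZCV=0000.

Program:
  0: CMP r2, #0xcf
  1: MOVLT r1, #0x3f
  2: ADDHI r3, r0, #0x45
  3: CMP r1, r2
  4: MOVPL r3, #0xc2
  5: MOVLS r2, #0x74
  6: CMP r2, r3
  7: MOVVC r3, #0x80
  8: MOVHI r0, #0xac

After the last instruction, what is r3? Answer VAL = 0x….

[0] flags=1000 → (cmp)
[1] flags=1000 LT?T → r1=0x3f
[2] flags=1000 HI?F → skip
[3] flags=1001 → (cmp)
[4] flags=1001 PL?F → skip
[5] flags=1001 LS?T → r2=0x74
[6] flags=1001 → (cmp)
[7] flags=1001 VC?F → skip
[8] flags=1001 HI?F → skip

VAL = 0xc7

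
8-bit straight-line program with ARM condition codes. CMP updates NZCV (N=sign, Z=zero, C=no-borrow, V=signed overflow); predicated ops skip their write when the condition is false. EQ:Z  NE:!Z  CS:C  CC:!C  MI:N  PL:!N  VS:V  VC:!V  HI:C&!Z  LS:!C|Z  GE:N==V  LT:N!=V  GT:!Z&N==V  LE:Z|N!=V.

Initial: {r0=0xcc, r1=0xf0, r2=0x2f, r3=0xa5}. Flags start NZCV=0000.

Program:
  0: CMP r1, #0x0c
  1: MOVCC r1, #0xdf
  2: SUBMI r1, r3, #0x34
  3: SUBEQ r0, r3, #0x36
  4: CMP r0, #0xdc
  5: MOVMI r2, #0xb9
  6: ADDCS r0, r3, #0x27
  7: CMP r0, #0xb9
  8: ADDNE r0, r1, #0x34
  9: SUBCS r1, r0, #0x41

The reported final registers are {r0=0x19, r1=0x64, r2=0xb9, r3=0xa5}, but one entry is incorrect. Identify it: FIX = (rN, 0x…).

FIX = (r0, 0xa5)

0: ✓ CMP  NZCV=1010
1: · MOVCC
2: ✓ SUBMI  r1←0x71
3: · SUBEQ
4: ✓ CMP  NZCV=1000
5: ✓ MOVMI  r2←0xb9
6: · ADDCS
7: ✓ CMP  NZCV=0010
8: ✓ ADDNE  r0←0xa5
9: ✓ SUBCS  r1←0x64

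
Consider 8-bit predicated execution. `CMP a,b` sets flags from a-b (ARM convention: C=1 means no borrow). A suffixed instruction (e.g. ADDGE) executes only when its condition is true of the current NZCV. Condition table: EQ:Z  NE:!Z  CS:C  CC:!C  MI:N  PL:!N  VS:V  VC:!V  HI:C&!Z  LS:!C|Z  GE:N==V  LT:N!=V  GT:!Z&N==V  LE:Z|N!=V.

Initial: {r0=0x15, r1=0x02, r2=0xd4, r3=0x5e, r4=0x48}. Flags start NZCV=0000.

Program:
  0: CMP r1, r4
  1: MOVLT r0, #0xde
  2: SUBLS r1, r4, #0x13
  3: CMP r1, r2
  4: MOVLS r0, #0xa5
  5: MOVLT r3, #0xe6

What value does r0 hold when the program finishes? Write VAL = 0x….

0: ✓ CMP  NZCV=1000
1: ✓ MOVLT  r0←0xde
2: ✓ SUBLS  r1←0x35
3: ✓ CMP  NZCV=0000
4: ✓ MOVLS  r0←0xa5
5: · MOVLT

VAL = 0xa5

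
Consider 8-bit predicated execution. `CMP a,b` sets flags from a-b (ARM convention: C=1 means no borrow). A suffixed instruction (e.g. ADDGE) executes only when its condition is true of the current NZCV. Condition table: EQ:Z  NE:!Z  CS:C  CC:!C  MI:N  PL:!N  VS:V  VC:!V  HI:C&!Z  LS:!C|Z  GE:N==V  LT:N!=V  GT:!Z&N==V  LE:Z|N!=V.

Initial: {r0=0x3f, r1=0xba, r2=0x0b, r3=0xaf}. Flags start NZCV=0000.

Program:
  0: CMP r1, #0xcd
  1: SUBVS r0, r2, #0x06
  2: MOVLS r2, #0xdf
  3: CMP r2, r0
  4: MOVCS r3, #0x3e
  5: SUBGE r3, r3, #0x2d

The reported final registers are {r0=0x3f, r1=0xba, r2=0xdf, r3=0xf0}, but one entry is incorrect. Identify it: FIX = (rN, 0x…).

FIX = (r3, 0x3e)

[0] flags=1000 → (cmp)
[1] flags=1000 VS?F → skip
[2] flags=1000 LS?T → r2=0xdf
[3] flags=1010 → (cmp)
[4] flags=1010 CS?T → r3=0x3e
[5] flags=1010 GE?F → skip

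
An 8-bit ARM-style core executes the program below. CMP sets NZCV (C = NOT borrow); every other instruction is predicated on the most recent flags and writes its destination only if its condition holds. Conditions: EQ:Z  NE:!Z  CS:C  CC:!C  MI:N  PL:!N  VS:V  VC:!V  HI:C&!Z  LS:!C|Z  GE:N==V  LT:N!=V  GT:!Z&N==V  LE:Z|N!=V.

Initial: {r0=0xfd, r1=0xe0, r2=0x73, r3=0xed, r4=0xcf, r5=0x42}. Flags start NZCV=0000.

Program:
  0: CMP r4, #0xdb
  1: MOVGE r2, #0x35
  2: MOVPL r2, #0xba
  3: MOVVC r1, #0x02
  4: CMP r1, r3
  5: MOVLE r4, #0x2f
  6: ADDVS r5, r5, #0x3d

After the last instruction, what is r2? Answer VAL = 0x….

VAL = 0x73

[0] flags=1000 → (cmp)
[1] flags=1000 GE?F → skip
[2] flags=1000 PL?F → skip
[3] flags=1000 VC?T → r1=0x02
[4] flags=0000 → (cmp)
[5] flags=0000 LE?F → skip
[6] flags=0000 VS?F → skip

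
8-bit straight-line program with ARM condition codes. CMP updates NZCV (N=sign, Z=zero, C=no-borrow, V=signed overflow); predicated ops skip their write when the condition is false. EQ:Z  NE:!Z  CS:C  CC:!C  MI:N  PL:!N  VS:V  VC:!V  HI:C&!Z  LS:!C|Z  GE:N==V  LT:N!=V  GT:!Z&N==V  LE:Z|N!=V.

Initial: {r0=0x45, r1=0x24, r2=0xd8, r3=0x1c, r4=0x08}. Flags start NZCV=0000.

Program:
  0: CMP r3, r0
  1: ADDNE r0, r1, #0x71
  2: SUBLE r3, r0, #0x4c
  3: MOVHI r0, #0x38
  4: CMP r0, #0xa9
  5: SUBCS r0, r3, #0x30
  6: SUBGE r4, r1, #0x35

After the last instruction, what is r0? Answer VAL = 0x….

VAL = 0x95

0: ✓ CMP  NZCV=1000
1: ✓ ADDNE  r0←0x95
2: ✓ SUBLE  r3←0x49
3: · MOVHI
4: ✓ CMP  NZCV=1000
5: · SUBCS
6: · SUBGE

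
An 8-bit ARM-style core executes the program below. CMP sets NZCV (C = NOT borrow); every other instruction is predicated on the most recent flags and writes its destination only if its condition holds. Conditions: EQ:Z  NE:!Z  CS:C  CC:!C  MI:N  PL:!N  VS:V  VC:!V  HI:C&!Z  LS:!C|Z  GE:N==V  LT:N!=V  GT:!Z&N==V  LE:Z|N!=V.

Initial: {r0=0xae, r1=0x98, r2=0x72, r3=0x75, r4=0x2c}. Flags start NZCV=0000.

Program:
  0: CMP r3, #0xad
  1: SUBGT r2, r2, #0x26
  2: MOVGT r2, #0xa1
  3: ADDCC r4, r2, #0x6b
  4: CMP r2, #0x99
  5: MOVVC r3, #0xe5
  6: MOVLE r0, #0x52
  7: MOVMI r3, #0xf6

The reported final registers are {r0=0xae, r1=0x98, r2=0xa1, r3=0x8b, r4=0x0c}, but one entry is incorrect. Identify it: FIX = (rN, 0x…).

0: ✓ CMP  NZCV=1001
1: ✓ SUBGT  r2←0x4c
2: ✓ MOVGT  r2←0xa1
3: ✓ ADDCC  r4←0x0c
4: ✓ CMP  NZCV=0010
5: ✓ MOVVC  r3←0xe5
6: · MOVLE
7: · MOVMI

FIX = (r3, 0xe5)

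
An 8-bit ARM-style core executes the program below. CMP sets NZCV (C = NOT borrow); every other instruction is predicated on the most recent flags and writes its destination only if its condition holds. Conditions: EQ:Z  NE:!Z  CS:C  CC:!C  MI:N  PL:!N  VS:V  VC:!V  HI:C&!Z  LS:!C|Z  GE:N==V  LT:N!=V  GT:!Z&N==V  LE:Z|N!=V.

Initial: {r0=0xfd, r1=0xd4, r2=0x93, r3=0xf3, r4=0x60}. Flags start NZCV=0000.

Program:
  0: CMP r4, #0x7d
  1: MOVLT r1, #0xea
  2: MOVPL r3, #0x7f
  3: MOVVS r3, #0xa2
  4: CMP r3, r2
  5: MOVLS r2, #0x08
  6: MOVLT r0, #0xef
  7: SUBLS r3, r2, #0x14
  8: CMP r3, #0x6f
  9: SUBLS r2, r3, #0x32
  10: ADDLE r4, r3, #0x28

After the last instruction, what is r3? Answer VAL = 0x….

VAL = 0xf3

[0] flags=1000 → (cmp)
[1] flags=1000 LT?T → r1=0xea
[2] flags=1000 PL?F → skip
[3] flags=1000 VS?F → skip
[4] flags=0010 → (cmp)
[5] flags=0010 LS?F → skip
[6] flags=0010 LT?F → skip
[7] flags=0010 LS?F → skip
[8] flags=1010 → (cmp)
[9] flags=1010 LS?F → skip
[10] flags=1010 LE?T → r4=0x1b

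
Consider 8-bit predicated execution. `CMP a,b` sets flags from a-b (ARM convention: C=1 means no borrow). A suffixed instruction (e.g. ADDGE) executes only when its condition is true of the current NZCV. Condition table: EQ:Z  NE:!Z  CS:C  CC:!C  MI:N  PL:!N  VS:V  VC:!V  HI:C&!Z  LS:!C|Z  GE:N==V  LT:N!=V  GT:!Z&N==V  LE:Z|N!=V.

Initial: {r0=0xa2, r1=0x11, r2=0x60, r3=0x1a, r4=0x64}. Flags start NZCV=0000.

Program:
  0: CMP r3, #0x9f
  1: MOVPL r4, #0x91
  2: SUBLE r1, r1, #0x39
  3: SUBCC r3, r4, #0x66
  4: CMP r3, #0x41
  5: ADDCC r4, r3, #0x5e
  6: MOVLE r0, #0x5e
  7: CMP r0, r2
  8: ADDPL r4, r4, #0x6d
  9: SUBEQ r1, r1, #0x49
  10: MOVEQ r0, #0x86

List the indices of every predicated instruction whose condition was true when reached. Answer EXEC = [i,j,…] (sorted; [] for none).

EXEC = [1,3,5,6]

0: ✓ CMP  NZCV=0000
1: ✓ MOVPL  r4←0x91
2: · SUBLE
3: ✓ SUBCC  r3←0x2b
4: ✓ CMP  NZCV=1000
5: ✓ ADDCC  r4←0x89
6: ✓ MOVLE  r0←0x5e
7: ✓ CMP  NZCV=1000
8: · ADDPL
9: · SUBEQ
10: · MOVEQ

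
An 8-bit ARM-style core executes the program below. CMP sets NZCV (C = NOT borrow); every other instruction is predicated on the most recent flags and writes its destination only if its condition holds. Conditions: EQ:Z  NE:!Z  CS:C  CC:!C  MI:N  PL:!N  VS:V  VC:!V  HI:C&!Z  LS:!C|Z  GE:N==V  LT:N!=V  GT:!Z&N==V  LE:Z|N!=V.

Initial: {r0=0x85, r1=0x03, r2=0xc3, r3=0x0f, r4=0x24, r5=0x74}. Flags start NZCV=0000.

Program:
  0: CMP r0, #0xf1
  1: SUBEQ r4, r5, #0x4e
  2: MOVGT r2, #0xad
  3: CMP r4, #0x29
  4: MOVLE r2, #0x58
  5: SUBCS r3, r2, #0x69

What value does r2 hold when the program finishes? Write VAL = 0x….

VAL = 0x58

[0] flags=1000 → (cmp)
[1] flags=1000 EQ?F → skip
[2] flags=1000 GT?F → skip
[3] flags=1000 → (cmp)
[4] flags=1000 LE?T → r2=0x58
[5] flags=1000 CS?F → skip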